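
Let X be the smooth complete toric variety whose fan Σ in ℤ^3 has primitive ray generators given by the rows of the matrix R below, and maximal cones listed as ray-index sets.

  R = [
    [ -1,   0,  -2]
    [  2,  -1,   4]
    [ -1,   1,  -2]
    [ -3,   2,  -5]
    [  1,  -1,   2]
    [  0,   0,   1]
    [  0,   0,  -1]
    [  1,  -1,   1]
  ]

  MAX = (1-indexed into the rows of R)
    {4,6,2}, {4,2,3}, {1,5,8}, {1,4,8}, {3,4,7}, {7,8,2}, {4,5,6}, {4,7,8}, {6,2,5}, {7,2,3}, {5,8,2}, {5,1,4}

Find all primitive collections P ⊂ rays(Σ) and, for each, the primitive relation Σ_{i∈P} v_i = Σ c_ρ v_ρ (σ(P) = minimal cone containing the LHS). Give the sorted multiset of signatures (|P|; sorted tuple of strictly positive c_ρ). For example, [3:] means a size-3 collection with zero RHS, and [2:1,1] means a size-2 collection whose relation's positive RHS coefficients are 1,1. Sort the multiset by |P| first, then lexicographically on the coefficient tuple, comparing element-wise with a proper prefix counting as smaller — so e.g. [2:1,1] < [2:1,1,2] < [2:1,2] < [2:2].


Σ has 14 primitive collections:

  • {3,5}:  v_{3} + v_{5} = 0 — sig = [2:]
  • {6,7}:  v_{6} + v_{7} = 0 — sig = [2:]
  • {1,2}:  v_{1} + v_{2} = v_{5} — sig = [2:1]
  • {3,8}:  v_{3} + v_{8} = v_{7} — sig = [2:1]
  • {5,7}:  v_{5} + v_{7} = v_{8} — sig = [2:1]
  • {6,8}:  v_{6} + v_{8} = v_{5} — sig = [2:1]
  • {1,3}:  v_{1} + v_{3} = v_{4} + v_{8} — sig = [2:1,1]
  • {3,6}:  v_{3} + v_{6} = v_{2} + v_{4} — sig = [2:1,1]
  • {1,6}:  v_{1} + v_{6} = v_{4} + 2·v_{5} — sig = [2:1,2]
  • {1,7}:  v_{1} + v_{7} = v_{4} + 2·v_{8} — sig = [2:1,2]
  • {2,4,8}:  v_{2} + v_{4} + v_{8} = 0 — sig = [3:]
  • {2,4,5}:  v_{2} + v_{4} + v_{5} = v_{6} — sig = [3:1]
  • {2,4,7}:  v_{2} + v_{4} + v_{7} = v_{3} — sig = [3:1]
  • {4,5,8}:  v_{4} + v_{5} + v_{8} = v_{1} — sig = [3:1]

Hence PRS(X_Σ) =
{ [2:] ×2,  [2:1] ×4,  [2:1,1] ×2,  [2:1,2] ×2,  [3:],  [3:1] ×3 }


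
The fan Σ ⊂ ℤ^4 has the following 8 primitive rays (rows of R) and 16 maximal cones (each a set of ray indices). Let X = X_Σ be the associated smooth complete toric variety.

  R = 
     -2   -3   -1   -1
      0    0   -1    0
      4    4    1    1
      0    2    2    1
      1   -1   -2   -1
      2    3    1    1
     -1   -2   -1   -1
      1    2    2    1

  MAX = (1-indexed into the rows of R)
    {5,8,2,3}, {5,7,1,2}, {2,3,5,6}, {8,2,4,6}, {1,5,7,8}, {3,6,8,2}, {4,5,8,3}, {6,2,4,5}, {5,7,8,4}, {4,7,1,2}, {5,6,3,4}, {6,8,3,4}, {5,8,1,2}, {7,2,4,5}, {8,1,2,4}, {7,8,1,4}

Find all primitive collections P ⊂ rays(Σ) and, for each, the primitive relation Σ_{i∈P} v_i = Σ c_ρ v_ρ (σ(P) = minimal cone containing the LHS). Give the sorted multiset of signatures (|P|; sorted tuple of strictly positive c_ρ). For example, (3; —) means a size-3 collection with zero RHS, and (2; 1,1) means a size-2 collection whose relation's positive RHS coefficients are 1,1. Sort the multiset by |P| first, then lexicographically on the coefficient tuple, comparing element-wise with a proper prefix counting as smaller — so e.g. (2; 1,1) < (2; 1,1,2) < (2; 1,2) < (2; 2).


Σ has 9 primitive collections:

  P = {1,6}:  v_{1} + v_{6} = 0  →  sig = (2; —)
  P = {1,3}:  v_{1} + v_{3} = v_{5} + v_{8}  →  sig = (2; 1,1)
  P = {6,7}:  v_{6} + v_{7} = v_{4} + v_{5}  →  sig = (2; 1,1)
  P = {3,7}:  v_{3} + v_{7} = v_{4} + 2·v_{5} + v_{8}  →  sig = (2; 1,1,2)
  P = {2,7,8}:  v_{2} + v_{7} + v_{8} = 0  →  sig = (3; —)
  P = {1,4,5}:  v_{1} + v_{4} + v_{5} = v_{7}  →  sig = (3; 1)
  P = {5,6,8}:  v_{5} + v_{6} + v_{8} = v_{3}  →  sig = (3; 1)
  P = {2,3,4}:  v_{2} + v_{3} + v_{4} = 2·v_{6}  →  sig = (3; 2)
  P = {2,4,5,8}:  v_{2} + v_{4} + v_{5} + v_{8} = v_{6}  →  sig = (4; 1)

Sorted signature multiset PRS(X):
{ (2; —),  (2; 1,1) ×2,  (2; 1,1,2),  (3; —),  (3; 1) ×2,  (3; 2),  (4; 1) }


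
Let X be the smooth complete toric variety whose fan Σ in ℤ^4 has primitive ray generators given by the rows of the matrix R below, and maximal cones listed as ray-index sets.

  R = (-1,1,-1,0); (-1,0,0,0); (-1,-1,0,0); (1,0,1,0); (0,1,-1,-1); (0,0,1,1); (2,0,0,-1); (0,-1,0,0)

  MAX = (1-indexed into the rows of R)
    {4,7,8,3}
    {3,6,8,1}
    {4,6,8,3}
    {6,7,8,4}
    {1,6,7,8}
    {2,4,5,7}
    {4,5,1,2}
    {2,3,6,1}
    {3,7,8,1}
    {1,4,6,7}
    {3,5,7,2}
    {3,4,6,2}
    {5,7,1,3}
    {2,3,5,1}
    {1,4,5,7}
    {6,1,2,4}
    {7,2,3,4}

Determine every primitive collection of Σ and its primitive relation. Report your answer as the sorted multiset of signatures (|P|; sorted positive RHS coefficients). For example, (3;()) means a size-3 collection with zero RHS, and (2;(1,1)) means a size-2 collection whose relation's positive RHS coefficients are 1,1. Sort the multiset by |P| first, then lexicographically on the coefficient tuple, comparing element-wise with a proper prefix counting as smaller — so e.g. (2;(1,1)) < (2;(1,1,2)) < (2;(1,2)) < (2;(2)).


Minimal non-faces — 9 found among 8 rays, 17 max cones:

  {2,8}:  v_{2} + v_{8} = v_{3}  ⟹  sig = (2;(1))
  {5,6}:  v_{5} + v_{6} = v_{1} + v_{4}  ⟹  sig = (2;(1,1))
  {5,8}:  v_{5} + v_{8} = v_{1} + v_{3} + v_{7}  ⟹  sig = (2;(1,1,1))
  {1,4,8}:  v_{1} + v_{4} + v_{8} = 0  ⟹  sig = (3;())
  {1,2,7}:  v_{1} + v_{2} + v_{7} = v_{5}  ⟹  sig = (3;(1))
  {1,3,4}:  v_{1} + v_{3} + v_{4} = v_{2}  ⟹  sig = (3;(1))
  {2,6,7}:  v_{2} + v_{6} + v_{7} = v_{4}  ⟹  sig = (3;(1))
  {3,6,7}:  v_{3} + v_{6} + v_{7} = v_{4} + v_{8}  ⟹  sig = (3;(1,1))
  {3,4,5}:  v_{3} + v_{4} + v_{5} = 2·v_{2} + v_{7}  ⟹  sig = (3;(1,2))

Hence PRS(X_Σ) =
[(2;(1)), (2;(1,1)), (2;(1,1,1)), (3;()), (3;(1)), (3;(1)), (3;(1)), (3;(1,1)), (3;(1,2))]


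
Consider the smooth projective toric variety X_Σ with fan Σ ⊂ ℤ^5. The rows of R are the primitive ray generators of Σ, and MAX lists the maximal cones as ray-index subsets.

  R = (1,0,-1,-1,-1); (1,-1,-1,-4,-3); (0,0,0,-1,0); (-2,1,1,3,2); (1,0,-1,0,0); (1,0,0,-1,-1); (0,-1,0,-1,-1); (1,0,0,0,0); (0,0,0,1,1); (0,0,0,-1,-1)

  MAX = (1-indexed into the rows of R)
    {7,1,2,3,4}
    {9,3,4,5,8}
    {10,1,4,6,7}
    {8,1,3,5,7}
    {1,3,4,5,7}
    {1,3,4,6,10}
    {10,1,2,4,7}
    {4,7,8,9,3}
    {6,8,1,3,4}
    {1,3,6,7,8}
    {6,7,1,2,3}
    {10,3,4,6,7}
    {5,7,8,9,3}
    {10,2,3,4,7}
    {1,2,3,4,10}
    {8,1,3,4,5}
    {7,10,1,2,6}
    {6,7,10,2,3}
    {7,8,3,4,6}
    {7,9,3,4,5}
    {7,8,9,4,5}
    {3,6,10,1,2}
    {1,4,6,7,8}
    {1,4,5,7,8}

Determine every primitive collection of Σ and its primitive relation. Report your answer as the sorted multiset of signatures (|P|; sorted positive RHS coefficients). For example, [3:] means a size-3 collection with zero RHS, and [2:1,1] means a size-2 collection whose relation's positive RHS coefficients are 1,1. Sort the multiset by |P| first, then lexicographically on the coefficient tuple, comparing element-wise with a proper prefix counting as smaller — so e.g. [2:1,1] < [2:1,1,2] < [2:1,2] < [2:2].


The 14 primitive collections of Σ (r=10, n=5):

  {9,10}:  v_{9} + v_{10} = 0  ⇒ sig = [2:]
  {1,9}:  v_{1} + v_{9} = v_{5}  ⇒ sig = [2:1]
  {5,10}:  v_{5} + v_{10} = v_{1}  ⇒ sig = [2:1]
  {6,9}:  v_{6} + v_{9} = v_{8}  ⇒ sig = [2:1]
  {8,10}:  v_{8} + v_{10} = v_{6}  ⇒ sig = [2:1]
  {5,6}:  v_{5} + v_{6} = v_{1} + v_{8}  ⇒ sig = [2:1,1]
  {2,9}:  v_{2} + v_{9} = v_{1} + v_{3} + v_{7}  ⇒ sig = [2:1,1,1]
  {2,8}:  v_{2} + v_{8} = v_{1} + v_{3} + v_{6} + v_{7}  ⇒ sig = [2:1,1,1,1]
  {2,5}:  v_{2} + v_{5} = 2·v_{1} + v_{3} + v_{7}  ⇒ sig = [2:1,1,2]
  {2,4,6}:  v_{2} + v_{4} + v_{6} = 2·v_{10}  ⇒ sig = [3:2]
  {1,3,7,10}:  v_{1} + v_{3} + v_{7} + v_{10} = v_{2}  ⇒ sig = [4:1]
  {1,3,4,7,8}:  v_{1} + v_{3} + v_{4} + v_{7} + v_{8} = 0  ⇒ sig = [5:]
  {1,3,4,6,7}:  v_{1} + v_{3} + v_{4} + v_{6} + v_{7} = v_{10}  ⇒ sig = [5:1]
  {3,4,5,7,8}:  v_{3} + v_{4} + v_{5} + v_{7} + v_{8} = v_{9}  ⇒ sig = [5:1]

Hence PRS(X_Σ) =
    |P|=2: 9 collections, coeffs (), (1), (1), (1), (1), (1,1), (1,1,1), (1,1,1,1), (1,1,2)
    |P|=3: 1 collection, coeffs (2)
    |P|=4: 1 collection, coeffs (1)
    |P|=5: 3 collections, coeffs (), (1), (1)


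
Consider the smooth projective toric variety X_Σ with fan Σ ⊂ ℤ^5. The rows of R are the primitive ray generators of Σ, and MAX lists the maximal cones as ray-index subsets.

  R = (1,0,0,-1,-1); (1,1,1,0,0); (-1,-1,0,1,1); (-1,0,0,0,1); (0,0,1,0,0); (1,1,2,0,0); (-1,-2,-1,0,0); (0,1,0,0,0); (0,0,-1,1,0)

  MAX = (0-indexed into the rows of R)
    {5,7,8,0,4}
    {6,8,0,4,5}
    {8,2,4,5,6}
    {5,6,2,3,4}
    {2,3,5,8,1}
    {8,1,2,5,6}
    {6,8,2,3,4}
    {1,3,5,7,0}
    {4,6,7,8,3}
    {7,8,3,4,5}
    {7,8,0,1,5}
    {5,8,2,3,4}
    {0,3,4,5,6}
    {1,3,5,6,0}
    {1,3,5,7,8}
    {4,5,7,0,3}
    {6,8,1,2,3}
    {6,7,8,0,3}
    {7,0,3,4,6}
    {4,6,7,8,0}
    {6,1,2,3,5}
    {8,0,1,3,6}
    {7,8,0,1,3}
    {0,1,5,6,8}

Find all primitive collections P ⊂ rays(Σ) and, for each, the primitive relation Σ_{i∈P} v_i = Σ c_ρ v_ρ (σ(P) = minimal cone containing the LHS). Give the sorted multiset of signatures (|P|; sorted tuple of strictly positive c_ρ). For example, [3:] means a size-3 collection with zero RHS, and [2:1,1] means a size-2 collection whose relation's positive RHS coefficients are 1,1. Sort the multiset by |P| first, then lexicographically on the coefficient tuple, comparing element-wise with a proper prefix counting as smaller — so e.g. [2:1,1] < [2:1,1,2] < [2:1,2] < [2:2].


Δ(Σ) — 9 vertices, 8 min non-faces:

  {1,4}:  v_{1} + v_{4} = v_{5}  ⟹  sig = [2:1]
  {0,2}:  v_{0} + v_{2} = v_{1} + v_{6}  ⟹  sig = [2:1,1]
  {2,7}:  v_{2} + v_{7} = v_{3} + v_{4} + v_{8}  ⟹  sig = [2:1,1,1]
  {1,6,7}:  v_{1} + v_{6} + v_{7} = 0  ⟹  sig = [3:]
  {5,6,7}:  v_{5} + v_{6} + v_{7} = v_{4}  ⟹  sig = [3:1]
  {0,3,4,8}:  v_{0} + v_{3} + v_{4} + v_{8} = 0  ⟹  sig = [4:]
  {0,3,5,8}:  v_{0} + v_{3} + v_{5} + v_{8} = v_{1}  ⟹  sig = [4:1]
  {3,5,6,8}:  v_{3} + v_{5} + v_{6} + v_{8} = v_{2}  ⟹  sig = [4:1]

Sorted signature multiset PRS(X):
    [2:1]
    [2:1,1]
    [2:1,1,1]
    [3:]
    [3:1]
    [4:]
    [4:1]
    [4:1]


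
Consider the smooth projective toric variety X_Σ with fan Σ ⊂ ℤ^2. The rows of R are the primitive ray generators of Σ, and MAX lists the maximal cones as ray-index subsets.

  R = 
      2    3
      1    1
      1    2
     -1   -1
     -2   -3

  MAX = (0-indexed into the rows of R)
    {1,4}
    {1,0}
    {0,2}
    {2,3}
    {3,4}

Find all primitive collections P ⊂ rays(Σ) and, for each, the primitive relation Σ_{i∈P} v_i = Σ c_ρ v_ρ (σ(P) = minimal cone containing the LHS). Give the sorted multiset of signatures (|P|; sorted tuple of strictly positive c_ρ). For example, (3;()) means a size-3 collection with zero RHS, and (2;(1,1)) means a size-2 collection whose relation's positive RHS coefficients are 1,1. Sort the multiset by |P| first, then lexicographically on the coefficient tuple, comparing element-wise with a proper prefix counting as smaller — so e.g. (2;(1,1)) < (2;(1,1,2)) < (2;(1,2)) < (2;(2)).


5 minimal non-faces of Δ(Σ) (on 5 rays):

  P = {0,4}:  v_{0} + v_{4} = 0 ; sig = (2;())
  P = {1,3}:  v_{1} + v_{3} = 0 ; sig = (2;())
  P = {0,3}:  v_{0} + v_{3} = v_{2} ; sig = (2;(1))
  P = {1,2}:  v_{1} + v_{2} = v_{0} ; sig = (2;(1))
  P = {2,4}:  v_{2} + v_{4} = v_{3} ; sig = (2;(1))

Signatures (|P|; sorted positive RHS coefficients), sorted:
    (2;())
    (2;())
    (2;(1))
    (2;(1))
    (2;(1))


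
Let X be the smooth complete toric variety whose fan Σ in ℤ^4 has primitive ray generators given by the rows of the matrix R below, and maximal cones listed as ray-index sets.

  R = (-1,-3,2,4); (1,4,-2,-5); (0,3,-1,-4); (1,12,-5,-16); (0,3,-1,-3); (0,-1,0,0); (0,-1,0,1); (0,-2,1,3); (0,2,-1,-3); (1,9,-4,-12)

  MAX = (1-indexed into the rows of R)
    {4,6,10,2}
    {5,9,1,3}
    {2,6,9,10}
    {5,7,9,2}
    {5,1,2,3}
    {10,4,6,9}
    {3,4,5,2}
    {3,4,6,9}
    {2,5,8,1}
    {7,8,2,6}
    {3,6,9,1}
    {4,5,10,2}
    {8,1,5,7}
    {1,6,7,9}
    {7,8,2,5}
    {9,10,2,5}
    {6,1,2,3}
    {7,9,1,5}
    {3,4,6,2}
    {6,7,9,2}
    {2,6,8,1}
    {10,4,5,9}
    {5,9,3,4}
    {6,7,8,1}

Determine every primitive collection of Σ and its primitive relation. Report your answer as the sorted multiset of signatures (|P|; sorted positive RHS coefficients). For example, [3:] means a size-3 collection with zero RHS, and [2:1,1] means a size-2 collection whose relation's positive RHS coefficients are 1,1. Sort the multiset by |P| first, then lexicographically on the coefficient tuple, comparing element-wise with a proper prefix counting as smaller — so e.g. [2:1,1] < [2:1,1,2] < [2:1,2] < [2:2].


Primitive collections (15):

  P = {8,9}:  v_{8} + v_{9} = 0  so sig = [2:]
  P = {3,7}:  v_{3} + v_{7} = v_{9}  so sig = [2:1]
  P = {3,10}:  v_{3} + v_{10} = v_{4}  so sig = [2:1]
  P = {5,6}:  v_{5} + v_{6} = v_{9}  so sig = [2:1]
  P = {3,8}:  v_{3} + v_{8} = v_{1} + v_{2}  so sig = [2:1,1]
  P = {4,7}:  v_{4} + v_{7} = v_{9} + v_{10}  so sig = [2:1,1]
  P = {8,10}:  v_{8} + v_{10} = v_{2} + v_{3}  so sig = [2:1,1]
  P = {4,8}:  v_{4} + v_{8} = v_{2} + 2·v_{3}  so sig = [2:1,2]
  P = {7,10}:  v_{7} + v_{10} = v_{2} + 2·v_{9}  so sig = [2:1,2]
  P = {1,10}:  v_{1} + v_{10} = 2·v_{3}  so sig = [2:2]
  P = {1,4}:  v_{1} + v_{4} = 3·v_{3}  so sig = [2:3]
  P = {1,2,7}:  v_{1} + v_{2} + v_{7} = 0  so sig = [3:]
  P = {1,2,9}:  v_{1} + v_{2} + v_{9} = v_{3}  so sig = [3:1]
  P = {2,3,9}:  v_{2} + v_{3} + v_{9} = v_{10}  so sig = [3:1]
  P = {2,4,9}:  v_{2} + v_{4} + v_{9} = 2·v_{10}  so sig = [3:2]

Sorted signature multiset PRS(X):
    |P|=2: 11 collections, coeffs (), (1), (1), (1), (1,1), (1,1), (1,1), (1,2), (1,2), (2), (3)
    |P|=3: 4 collections, coeffs (), (1), (1), (2)


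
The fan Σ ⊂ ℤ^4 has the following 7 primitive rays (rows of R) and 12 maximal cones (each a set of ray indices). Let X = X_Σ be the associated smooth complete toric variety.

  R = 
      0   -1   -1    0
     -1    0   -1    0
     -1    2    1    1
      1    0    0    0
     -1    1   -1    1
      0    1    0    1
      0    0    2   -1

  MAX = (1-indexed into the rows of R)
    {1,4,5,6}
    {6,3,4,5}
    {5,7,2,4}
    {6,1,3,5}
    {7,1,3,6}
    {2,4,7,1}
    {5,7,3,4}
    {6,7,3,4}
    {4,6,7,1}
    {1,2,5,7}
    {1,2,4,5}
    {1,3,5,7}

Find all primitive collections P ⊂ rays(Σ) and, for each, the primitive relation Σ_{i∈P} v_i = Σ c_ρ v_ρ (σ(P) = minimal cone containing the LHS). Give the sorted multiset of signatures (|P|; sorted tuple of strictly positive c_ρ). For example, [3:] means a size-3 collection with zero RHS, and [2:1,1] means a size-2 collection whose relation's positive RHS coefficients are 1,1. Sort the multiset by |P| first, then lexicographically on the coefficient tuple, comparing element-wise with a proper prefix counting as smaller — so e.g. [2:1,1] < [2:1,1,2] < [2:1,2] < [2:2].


|primitive collections| = 5. Relations:

  {2,6}:  v_{2} + v_{6} = v_{5} — sig = [2:1]
  {2,3}:  v_{2} + v_{3} = 2·v_{5} + v_{7} — sig = [2:1,2]
  {1,3,4}:  v_{1} + v_{3} + v_{4} = v_{6} — sig = [3:1]
  {5,6,7}:  v_{5} + v_{6} + v_{7} = v_{3} — sig = [3:1]
  {1,4,5,7}:  v_{1} + v_{4} + v_{5} + v_{7} = 0 — sig = [4:]

Hence PRS(X_Σ) =
{ [2:1],  [2:1,2],  [3:1] ×2,  [4:] }


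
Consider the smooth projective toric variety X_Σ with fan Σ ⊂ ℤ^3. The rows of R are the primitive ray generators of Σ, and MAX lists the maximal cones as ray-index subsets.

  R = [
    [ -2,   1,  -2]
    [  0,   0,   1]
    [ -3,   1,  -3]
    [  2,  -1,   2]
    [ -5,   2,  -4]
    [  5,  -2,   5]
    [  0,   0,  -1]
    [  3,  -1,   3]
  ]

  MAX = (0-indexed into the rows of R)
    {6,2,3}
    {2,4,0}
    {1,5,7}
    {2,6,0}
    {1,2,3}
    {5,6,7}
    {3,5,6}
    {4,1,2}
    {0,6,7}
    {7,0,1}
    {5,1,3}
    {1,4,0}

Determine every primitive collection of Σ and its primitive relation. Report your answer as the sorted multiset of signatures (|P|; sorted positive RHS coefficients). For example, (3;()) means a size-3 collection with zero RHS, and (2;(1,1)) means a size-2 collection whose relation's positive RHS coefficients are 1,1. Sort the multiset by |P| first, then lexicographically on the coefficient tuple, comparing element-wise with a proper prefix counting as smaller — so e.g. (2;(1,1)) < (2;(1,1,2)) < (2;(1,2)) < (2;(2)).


|primitive collections| = 11. Relations:

  • {0,3}:  v_{0} + v_{3} = 0  ⇒ sig = (2;())
  • {1,6}:  v_{1} + v_{6} = 0  ⇒ sig = (2;())
  • {2,7}:  v_{2} + v_{7} = 0  ⇒ sig = (2;())
  • {0,5}:  v_{0} + v_{5} = v_{7}  ⇒ sig = (2;(1))
  • {2,5}:  v_{2} + v_{5} = v_{3}  ⇒ sig = (2;(1))
  • {3,7}:  v_{3} + v_{7} = v_{5}  ⇒ sig = (2;(1))
  • {4,5}:  v_{4} + v_{5} = v_{1}  ⇒ sig = (2;(1))
  • {3,4}:  v_{3} + v_{4} = v_{1} + v_{2}  ⇒ sig = (2;(1,1))
  • {4,6}:  v_{4} + v_{6} = v_{0} + v_{2}  ⇒ sig = (2;(1,1))
  • {4,7}:  v_{4} + v_{7} = v_{0} + v_{1}  ⇒ sig = (2;(1,1))
  • {0,1,2}:  v_{0} + v_{1} + v_{2} = v_{4}  ⇒ sig = (3;(1))

so the primitive-relation signature multiset is
[(2;()), (2;()), (2;()), (2;(1)), (2;(1)), (2;(1)), (2;(1)), (2;(1,1)), (2;(1,1)), (2;(1,1)), (3;(1))]


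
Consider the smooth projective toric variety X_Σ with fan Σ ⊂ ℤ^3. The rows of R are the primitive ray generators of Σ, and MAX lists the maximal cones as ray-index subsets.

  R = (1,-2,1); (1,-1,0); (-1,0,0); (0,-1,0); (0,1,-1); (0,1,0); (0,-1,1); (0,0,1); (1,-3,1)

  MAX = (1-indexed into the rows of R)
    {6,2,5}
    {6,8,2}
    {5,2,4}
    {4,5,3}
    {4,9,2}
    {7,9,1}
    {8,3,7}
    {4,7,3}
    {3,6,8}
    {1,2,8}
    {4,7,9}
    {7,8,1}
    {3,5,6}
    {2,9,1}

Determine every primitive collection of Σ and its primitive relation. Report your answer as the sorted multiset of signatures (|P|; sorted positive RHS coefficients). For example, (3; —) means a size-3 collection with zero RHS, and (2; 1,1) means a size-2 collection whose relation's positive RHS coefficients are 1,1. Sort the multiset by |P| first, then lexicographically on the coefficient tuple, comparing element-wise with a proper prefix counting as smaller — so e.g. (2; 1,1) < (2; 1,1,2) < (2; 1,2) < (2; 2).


The 15 primitive collections of Σ (r=9, n=3):

  • {4,6}:  v_{4} + v_{6} = 0  ⇒ sig = (2; —)
  • {5,7}:  v_{5} + v_{7} = 0  ⇒ sig = (2; —)
  • {1,4}:  v_{1} + v_{4} = v_{9}  ⇒ sig = (2; 1)
  • {1,5}:  v_{1} + v_{5} = v_{2}  ⇒ sig = (2; 1)
  • {2,3}:  v_{2} + v_{3} = v_{4}  ⇒ sig = (2; 1)
  • {2,7}:  v_{2} + v_{7} = v_{1}  ⇒ sig = (2; 1)
  • {4,8}:  v_{4} + v_{8} = v_{7}  ⇒ sig = (2; 1)
  • {5,8}:  v_{5} + v_{8} = v_{6}  ⇒ sig = (2; 1)
  • {6,7}:  v_{6} + v_{7} = v_{8}  ⇒ sig = (2; 1)
  • {6,9}:  v_{6} + v_{9} = v_{1}  ⇒ sig = (2; 1)
  • {1,3}:  v_{1} + v_{3} = v_{4} + v_{7}  ⇒ sig = (2; 1,1)
  • {1,6}:  v_{1} + v_{6} = v_{2} + v_{8}  ⇒ sig = (2; 1,1)
  • {5,9}:  v_{5} + v_{9} = v_{2} + v_{4}  ⇒ sig = (2; 1,1)
  • {8,9}:  v_{8} + v_{9} = v_{1} + v_{7}  ⇒ sig = (2; 1,1)
  • {3,9}:  v_{3} + v_{9} = 2·v_{4} + v_{7}  ⇒ sig = (2; 1,2)

Sorted signature multiset PRS(X):
    |P|=2: 15 collections, coeffs (), (), (1), (1), (1), (1), (1), (1), (1), (1), (1,1), (1,1), (1,1), (1,1), (1,2)


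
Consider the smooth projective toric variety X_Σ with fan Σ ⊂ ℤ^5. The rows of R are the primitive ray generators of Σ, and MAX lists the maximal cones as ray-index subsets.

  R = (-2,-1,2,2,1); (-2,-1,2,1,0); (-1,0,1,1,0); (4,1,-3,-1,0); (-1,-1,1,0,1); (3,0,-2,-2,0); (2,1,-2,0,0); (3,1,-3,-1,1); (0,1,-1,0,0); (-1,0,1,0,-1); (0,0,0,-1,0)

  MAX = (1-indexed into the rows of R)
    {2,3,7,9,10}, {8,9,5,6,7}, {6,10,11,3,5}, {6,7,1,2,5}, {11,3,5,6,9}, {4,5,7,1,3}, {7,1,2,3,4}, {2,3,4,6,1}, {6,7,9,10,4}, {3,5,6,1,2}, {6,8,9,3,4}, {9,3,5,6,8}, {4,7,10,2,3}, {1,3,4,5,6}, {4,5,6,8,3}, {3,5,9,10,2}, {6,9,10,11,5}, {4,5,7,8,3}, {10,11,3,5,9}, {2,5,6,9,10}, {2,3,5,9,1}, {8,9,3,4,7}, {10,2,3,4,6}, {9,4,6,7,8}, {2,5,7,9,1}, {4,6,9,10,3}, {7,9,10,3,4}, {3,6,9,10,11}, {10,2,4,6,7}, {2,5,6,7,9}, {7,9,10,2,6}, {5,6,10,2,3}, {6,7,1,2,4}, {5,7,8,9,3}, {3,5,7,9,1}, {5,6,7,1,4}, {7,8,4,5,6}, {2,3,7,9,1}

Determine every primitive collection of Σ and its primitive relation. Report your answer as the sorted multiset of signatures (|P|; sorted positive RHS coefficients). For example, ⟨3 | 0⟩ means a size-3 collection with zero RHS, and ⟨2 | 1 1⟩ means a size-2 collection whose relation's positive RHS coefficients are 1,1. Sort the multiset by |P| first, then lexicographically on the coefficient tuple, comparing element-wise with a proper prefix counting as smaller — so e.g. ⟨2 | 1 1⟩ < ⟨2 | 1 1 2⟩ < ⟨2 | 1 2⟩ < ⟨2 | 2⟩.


The 20 primitive collections of Σ (r=11, n=5):

  {1,10}:  v_{1} + v_{10} = v_{2} + v_{3}  →  sig = ⟨2 | 1 1⟩
  {1,11}:  v_{1} + v_{11} = v_{3} + v_{5}  →  sig = ⟨2 | 1 1⟩
  {2,8}:  v_{2} + v_{8} = v_{5} + v_{7}  →  sig = ⟨2 | 1 1⟩
  {2,11}:  v_{2} + v_{11} = v_{5} + v_{10}  →  sig = ⟨2 | 1 1⟩
  {7,11}:  v_{7} + v_{11} = v_{3} + v_{6} + v_{9}  →  sig = ⟨2 | 1 1 1⟩
  {8,10}:  v_{8} + v_{10} = v_{3} + v_{6} + v_{9}  →  sig = ⟨2 | 1 1 1⟩
  {1,8}:  v_{1} + v_{8} = v_{3} + 2·v_{5} + 2·v_{7}  →  sig = ⟨2 | 1 2 2⟩
  {4,11}:  v_{4} + v_{11} = 2·v_{3} + 2·v_{6} + v_{9}  →  sig = ⟨2 | 1 2 2⟩
  {8,11}:  v_{8} + v_{11} = 2·v_{3} + v_{5} + 2·v_{6} + 2·v_{9}  →  sig = ⟨2 | 1 2 2 2⟩
  {5,7,10}:  v_{5} + v_{7} + v_{10} = 0  →  sig = ⟨3 | 0⟩
  {2,4,9}:  v_{2} + v_{4} + v_{9} = v_{7}  →  sig = ⟨3 | 1⟩
  {3,6,7}:  v_{3} + v_{6} + v_{7} = v_{4}  →  sig = ⟨3 | 1⟩
  {4,5,9}:  v_{4} + v_{5} + v_{9} = v_{8}  →  sig = ⟨3 | 1⟩
  {1,6,9}:  v_{1} + v_{6} + v_{9} = v_{5} + v_{7}  →  sig = ⟨3 | 1 1⟩
  {2,4,5}:  v_{2} + v_{4} + v_{5} = v_{1} + v_{6}  →  sig = ⟨3 | 1 1⟩
  {4,5,10}:  v_{4} + v_{5} + v_{10} = v_{3} + v_{6}  →  sig = ⟨3 | 1 1⟩
  {1,4,9}:  v_{1} + v_{4} + v_{9} = v_{3} + v_{5} + 2·v_{7}  →  sig = ⟨3 | 1 1 2⟩
  {2,3,6,9}:  v_{2} + v_{3} + v_{6} + v_{9} = 0  →  sig = ⟨4 | 0⟩
  {2,3,5,7}:  v_{2} + v_{3} + v_{5} + v_{7} = v_{1}  →  sig = ⟨4 | 1⟩
  {3,5,6,9,10}:  v_{3} + v_{5} + v_{6} + v_{9} + v_{10} = v_{11}  →  sig = ⟨5 | 1⟩

so the primitive-relation signature multiset is
[⟨2 | 1 1⟩, ⟨2 | 1 1⟩, ⟨2 | 1 1⟩, ⟨2 | 1 1⟩, ⟨2 | 1 1 1⟩, ⟨2 | 1 1 1⟩, ⟨2 | 1 2 2⟩, ⟨2 | 1 2 2⟩, ⟨2 | 1 2 2 2⟩, ⟨3 | 0⟩, ⟨3 | 1⟩, ⟨3 | 1⟩, ⟨3 | 1⟩, ⟨3 | 1 1⟩, ⟨3 | 1 1⟩, ⟨3 | 1 1⟩, ⟨3 | 1 1 2⟩, ⟨4 | 0⟩, ⟨4 | 1⟩, ⟨5 | 1⟩]


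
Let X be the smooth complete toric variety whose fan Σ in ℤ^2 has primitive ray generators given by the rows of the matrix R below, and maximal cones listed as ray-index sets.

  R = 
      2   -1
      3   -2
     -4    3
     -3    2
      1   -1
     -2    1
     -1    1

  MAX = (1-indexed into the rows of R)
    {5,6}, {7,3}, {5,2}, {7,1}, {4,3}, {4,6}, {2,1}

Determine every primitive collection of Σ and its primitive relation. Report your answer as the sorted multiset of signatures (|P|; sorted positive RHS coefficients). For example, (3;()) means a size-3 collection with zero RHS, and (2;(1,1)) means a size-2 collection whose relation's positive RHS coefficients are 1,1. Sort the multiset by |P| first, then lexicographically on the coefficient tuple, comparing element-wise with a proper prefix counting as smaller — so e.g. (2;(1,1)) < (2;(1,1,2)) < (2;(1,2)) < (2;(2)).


Δ(Σ) — 7 vertices, 14 min non-faces:

  {1,6}:  v_{1} + v_{6} = 0 ; sig = (2;())
  {2,4}:  v_{2} + v_{4} = 0 ; sig = (2;())
  {5,7}:  v_{5} + v_{7} = 0 ; sig = (2;())
  {1,4}:  v_{1} + v_{4} = v_{7} ; sig = (2;(1))
  {1,5}:  v_{1} + v_{5} = v_{2} ; sig = (2;(1))
  {2,3}:  v_{2} + v_{3} = v_{7} ; sig = (2;(1))
  {2,6}:  v_{2} + v_{6} = v_{5} ; sig = (2;(1))
  {2,7}:  v_{2} + v_{7} = v_{1} ; sig = (2;(1))
  {3,5}:  v_{3} + v_{5} = v_{4} ; sig = (2;(1))
  {4,5}:  v_{4} + v_{5} = v_{6} ; sig = (2;(1))
  {4,7}:  v_{4} + v_{7} = v_{3} ; sig = (2;(1))
  {6,7}:  v_{6} + v_{7} = v_{4} ; sig = (2;(1))
  {1,3}:  v_{1} + v_{3} = 2·v_{7} ; sig = (2;(2))
  {3,6}:  v_{3} + v_{6} = 2·v_{4} ; sig = (2;(2))

so the primitive-relation signature multiset is
    |P|=2: 14 collections, coeffs (), (), (), (1), (1), (1), (1), (1), (1), (1), (1), (1), (2), (2)


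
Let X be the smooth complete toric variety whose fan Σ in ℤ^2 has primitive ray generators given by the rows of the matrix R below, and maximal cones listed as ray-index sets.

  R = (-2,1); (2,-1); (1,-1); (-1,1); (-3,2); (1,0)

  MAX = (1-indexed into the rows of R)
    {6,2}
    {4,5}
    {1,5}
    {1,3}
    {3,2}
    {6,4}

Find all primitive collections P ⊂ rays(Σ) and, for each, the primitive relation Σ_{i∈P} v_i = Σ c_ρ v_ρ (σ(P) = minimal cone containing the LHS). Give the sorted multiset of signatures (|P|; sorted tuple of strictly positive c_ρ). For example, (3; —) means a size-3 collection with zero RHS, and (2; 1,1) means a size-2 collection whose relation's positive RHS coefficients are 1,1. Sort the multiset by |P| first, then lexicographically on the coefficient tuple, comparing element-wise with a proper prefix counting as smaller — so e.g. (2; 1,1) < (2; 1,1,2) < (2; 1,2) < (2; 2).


9 minimal non-faces of Δ(Σ) (on 6 rays):

  P={1,2}:  v_{1} + v_{2} = 0  ⟹  sig = (2; —)
  P={3,4}:  v_{3} + v_{4} = 0  ⟹  sig = (2; —)
  P={1,4}:  v_{1} + v_{4} = v_{5}  ⟹  sig = (2; 1)
  P={1,6}:  v_{1} + v_{6} = v_{4}  ⟹  sig = (2; 1)
  P={2,4}:  v_{2} + v_{4} = v_{6}  ⟹  sig = (2; 1)
  P={2,5}:  v_{2} + v_{5} = v_{4}  ⟹  sig = (2; 1)
  P={3,5}:  v_{3} + v_{5} = v_{1}  ⟹  sig = (2; 1)
  P={3,6}:  v_{3} + v_{6} = v_{2}  ⟹  sig = (2; 1)
  P={5,6}:  v_{5} + v_{6} = 2·v_{4}  ⟹  sig = (2; 2)

Hence PRS(X_Σ) =
[(2; —), (2; —), (2; 1), (2; 1), (2; 1), (2; 1), (2; 1), (2; 1), (2; 2)]


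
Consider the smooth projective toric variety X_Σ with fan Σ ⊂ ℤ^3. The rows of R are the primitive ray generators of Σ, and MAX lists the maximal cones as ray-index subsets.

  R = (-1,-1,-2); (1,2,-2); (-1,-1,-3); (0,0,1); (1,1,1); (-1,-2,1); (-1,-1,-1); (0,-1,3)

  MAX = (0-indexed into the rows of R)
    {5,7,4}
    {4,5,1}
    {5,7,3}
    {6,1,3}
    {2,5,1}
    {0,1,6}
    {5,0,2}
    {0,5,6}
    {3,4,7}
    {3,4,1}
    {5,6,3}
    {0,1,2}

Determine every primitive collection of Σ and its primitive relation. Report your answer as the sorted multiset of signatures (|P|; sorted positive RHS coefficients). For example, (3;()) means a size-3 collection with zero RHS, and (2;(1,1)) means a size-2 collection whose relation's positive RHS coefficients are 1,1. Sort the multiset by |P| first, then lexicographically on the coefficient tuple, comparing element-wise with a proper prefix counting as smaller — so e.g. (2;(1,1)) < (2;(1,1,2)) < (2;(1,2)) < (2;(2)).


Primitive collections (14):

  • {4,6}:  v_{4} + v_{6} = 0  so sig = (2;())
  • {0,3}:  v_{0} + v_{3} = v_{6}  so sig = (2;(1))
  • {0,7}:  v_{0} + v_{7} = v_{5}  so sig = (2;(1))
  • {1,7}:  v_{1} + v_{7} = v_{4}  so sig = (2;(1))
  • {2,3}:  v_{2} + v_{3} = v_{0}  so sig = (2;(1))
  • {0,4}:  v_{0} + v_{4} = v_{1} + v_{5}  so sig = (2;(1,1))
  • {6,7}:  v_{6} + v_{7} = v_{3} + v_{5}  so sig = (2;(1,1))
  • {2,7}:  v_{2} + v_{7} = v_{1} + 2·v_{5}  so sig = (2;(1,2))
  • {2,6}:  v_{2} + v_{6} = 2·v_{0}  so sig = (2;(2))
  • {2,4}:  v_{2} + v_{4} = 2·v_{1} + 2·v_{5}  so sig = (2;(2,2))
  • {1,3,5}:  v_{1} + v_{3} + v_{5} = 0  so sig = (3;())
  • {0,1,5}:  v_{0} + v_{1} + v_{5} = v_{2}  so sig = (3;(1))
  • {1,5,6}:  v_{1} + v_{5} + v_{6} = v_{0}  so sig = (3;(1))
  • {3,4,5}:  v_{3} + v_{4} + v_{5} = v_{7}  so sig = (3;(1))

Hence PRS(X_Σ) =
[(2;()), (2;(1)), (2;(1)), (2;(1)), (2;(1)), (2;(1,1)), (2;(1,1)), (2;(1,2)), (2;(2)), (2;(2,2)), (3;()), (3;(1)), (3;(1)), (3;(1))]


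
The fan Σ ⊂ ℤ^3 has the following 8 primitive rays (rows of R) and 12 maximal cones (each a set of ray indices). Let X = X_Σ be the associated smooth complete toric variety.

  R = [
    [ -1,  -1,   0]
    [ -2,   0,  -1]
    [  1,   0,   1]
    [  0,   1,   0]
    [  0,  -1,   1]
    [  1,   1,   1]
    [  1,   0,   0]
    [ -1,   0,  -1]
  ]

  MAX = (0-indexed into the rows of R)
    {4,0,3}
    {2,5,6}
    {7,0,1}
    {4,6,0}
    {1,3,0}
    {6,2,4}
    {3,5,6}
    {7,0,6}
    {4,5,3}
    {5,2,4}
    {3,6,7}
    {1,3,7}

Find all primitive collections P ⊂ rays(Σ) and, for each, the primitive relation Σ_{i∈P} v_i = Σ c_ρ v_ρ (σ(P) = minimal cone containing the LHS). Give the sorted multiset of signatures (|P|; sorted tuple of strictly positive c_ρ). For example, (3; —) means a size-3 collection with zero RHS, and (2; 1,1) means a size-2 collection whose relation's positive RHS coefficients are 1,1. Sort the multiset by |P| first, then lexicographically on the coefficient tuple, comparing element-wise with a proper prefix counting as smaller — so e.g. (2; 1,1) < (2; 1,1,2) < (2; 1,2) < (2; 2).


14 minimal non-faces of Δ(Σ) (on 8 rays):

  P={2,7}:  v_{2} + v_{7} = 0 ; sig = (2; —)
  P={0,2}:  v_{0} + v_{2} = v_{4} ; sig = (2; 1)
  P={1,6}:  v_{1} + v_{6} = v_{7} ; sig = (2; 1)
  P={2,3}:  v_{2} + v_{3} = v_{5} ; sig = (2; 1)
  P={4,7}:  v_{4} + v_{7} = v_{0} ; sig = (2; 1)
  P={5,7}:  v_{5} + v_{7} = v_{3} ; sig = (2; 1)
  P={0,5}:  v_{0} + v_{5} = v_{3} + v_{4} ; sig = (2; 1,1)
  P={1,2}:  v_{1} + v_{2} = v_{0} + v_{3} ; sig = (2; 1,1)
  P={1,4}:  v_{1} + v_{4} = 2·v_{0} + v_{3} ; sig = (2; 1,2)
  P={1,5}:  v_{1} + v_{5} = v_{0} + 2·v_{3} ; sig = (2; 1,2)
  P={0,3,6}:  v_{0} + v_{3} + v_{6} = 0 ; sig = (3; —)
  P={0,3,7}:  v_{0} + v_{3} + v_{7} = v_{1} ; sig = (3; 1)
  P={3,4,6}:  v_{3} + v_{4} + v_{6} = v_{2} ; sig = (3; 1)
  P={4,5,6}:  v_{4} + v_{5} + v_{6} = 2·v_{2} ; sig = (3; 2)

Hence PRS(X_Σ) =
[(2; —), (2; 1), (2; 1), (2; 1), (2; 1), (2; 1), (2; 1,1), (2; 1,1), (2; 1,2), (2; 1,2), (3; —), (3; 1), (3; 1), (3; 2)]


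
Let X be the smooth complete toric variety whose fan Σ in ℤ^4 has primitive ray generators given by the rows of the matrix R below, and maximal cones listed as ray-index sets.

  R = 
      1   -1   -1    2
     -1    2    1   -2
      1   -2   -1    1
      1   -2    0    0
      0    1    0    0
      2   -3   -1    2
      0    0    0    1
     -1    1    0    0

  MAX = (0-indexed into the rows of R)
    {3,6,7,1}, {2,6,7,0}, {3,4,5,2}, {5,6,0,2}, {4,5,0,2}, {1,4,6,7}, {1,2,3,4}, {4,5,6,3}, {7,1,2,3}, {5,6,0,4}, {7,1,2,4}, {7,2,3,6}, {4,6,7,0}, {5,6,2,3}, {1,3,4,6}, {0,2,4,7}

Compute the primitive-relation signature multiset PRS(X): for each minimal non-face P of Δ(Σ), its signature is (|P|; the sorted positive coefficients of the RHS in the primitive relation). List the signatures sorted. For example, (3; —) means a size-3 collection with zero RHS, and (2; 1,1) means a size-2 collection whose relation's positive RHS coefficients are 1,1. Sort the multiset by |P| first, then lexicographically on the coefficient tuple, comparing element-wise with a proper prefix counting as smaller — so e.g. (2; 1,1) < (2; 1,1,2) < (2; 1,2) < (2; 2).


Minimal non-faces — 7 found among 8 rays, 16 max cones:

  {0,1}:  v_{0} + v_{1} = v_{4}  →  sig = (2; 1)
  {0,3}:  v_{0} + v_{3} = v_{5}  →  sig = (2; 1)
  {1,5}:  v_{1} + v_{5} = v_{3} + v_{4}  →  sig = (2; 1,1)
  {5,7}:  v_{5} + v_{7} = v_{2} + v_{6}  →  sig = (2; 1,1)
  {1,2,6}:  v_{1} + v_{2} + v_{6} = 0  →  sig = (3; —)
  {3,4,7}:  v_{3} + v_{4} + v_{7} = 0  →  sig = (3; —)
  {2,4,6}:  v_{2} + v_{4} + v_{6} = v_{0}  →  sig = (3; 1)

so the primitive-relation signature multiset is
[(2; 1), (2; 1), (2; 1,1), (2; 1,1), (3; —), (3; —), (3; 1)]


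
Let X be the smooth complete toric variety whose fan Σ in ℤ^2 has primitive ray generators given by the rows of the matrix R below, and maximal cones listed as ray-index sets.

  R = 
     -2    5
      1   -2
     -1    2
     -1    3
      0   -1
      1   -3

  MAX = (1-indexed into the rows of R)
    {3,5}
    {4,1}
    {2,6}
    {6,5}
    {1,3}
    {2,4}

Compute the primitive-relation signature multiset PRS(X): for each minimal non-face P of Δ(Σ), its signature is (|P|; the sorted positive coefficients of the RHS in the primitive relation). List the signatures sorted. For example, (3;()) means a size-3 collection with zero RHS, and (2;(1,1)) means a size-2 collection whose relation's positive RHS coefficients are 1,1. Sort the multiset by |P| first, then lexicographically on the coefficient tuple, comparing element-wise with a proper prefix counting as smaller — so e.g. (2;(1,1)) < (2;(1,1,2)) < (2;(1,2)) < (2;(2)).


Σ has 9 primitive collections:

  P = {2,3}:  v_{2} + v_{3} = 0 ; sig = (2;())
  P = {4,6}:  v_{4} + v_{6} = 0 ; sig = (2;())
  P = {1,2}:  v_{1} + v_{2} = v_{4} ; sig = (2;(1))
  P = {1,6}:  v_{1} + v_{6} = v_{3} ; sig = (2;(1))
  P = {2,5}:  v_{2} + v_{5} = v_{6} ; sig = (2;(1))
  P = {3,4}:  v_{3} + v_{4} = v_{1} ; sig = (2;(1))
  P = {3,6}:  v_{3} + v_{6} = v_{5} ; sig = (2;(1))
  P = {4,5}:  v_{4} + v_{5} = v_{3} ; sig = (2;(1))
  P = {1,5}:  v_{1} + v_{5} = 2·v_{3} ; sig = (2;(2))

so the primitive-relation signature multiset is
{ (2;()) ×2,  (2;(1)) ×6,  (2;(2)) }


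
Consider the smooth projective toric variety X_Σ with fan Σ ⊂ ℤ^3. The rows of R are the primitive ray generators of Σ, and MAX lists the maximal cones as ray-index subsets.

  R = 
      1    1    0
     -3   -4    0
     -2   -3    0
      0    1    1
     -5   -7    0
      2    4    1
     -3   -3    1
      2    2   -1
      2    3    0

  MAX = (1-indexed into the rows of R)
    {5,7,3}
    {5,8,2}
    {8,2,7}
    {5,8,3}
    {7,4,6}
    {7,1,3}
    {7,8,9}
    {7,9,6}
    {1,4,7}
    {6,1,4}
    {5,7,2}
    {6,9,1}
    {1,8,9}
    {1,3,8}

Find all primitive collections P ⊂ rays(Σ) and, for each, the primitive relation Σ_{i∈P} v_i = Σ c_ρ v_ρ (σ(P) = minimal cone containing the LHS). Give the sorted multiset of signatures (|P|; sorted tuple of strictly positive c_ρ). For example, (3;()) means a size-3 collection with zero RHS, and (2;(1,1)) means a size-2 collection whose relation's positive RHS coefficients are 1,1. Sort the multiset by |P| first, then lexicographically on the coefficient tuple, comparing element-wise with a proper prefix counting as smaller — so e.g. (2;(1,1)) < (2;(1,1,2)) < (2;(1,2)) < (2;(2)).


Σ has 20 primitive collections:

  P={3,9}:  v_{3} + v_{9} = 0  ⟹  sig = (2;())
  P={1,2}:  v_{1} + v_{2} = v_{3}  ⟹  sig = (2;(1))
  P={2,3}:  v_{2} + v_{3} = v_{5}  ⟹  sig = (2;(1))
  P={2,4}:  v_{2} + v_{4} = v_{7}  ⟹  sig = (2;(1))
  P={3,6}:  v_{3} + v_{6} = v_{4}  ⟹  sig = (2;(1))
  P={4,8}:  v_{4} + v_{8} = v_{9}  ⟹  sig = (2;(1))
  P={4,9}:  v_{4} + v_{9} = v_{6}  ⟹  sig = (2;(1))
  P={5,6}:  v_{5} + v_{6} = v_{7}  ⟹  sig = (2;(1))
  P={5,9}:  v_{5} + v_{9} = v_{2}  ⟹  sig = (2;(1))
  P={2,6}:  v_{2} + v_{6} = v_{7} + v_{9}  ⟹  sig = (2;(1,1))
  P={2,9}:  v_{2} + v_{9} = v_{7} + v_{8}  ⟹  sig = (2;(1,1))
  P={3,4}:  v_{3} + v_{4} = v_{1} + v_{7}  ⟹  sig = (2;(1,1))
  P={4,5}:  v_{4} + v_{5} = v_{3} + v_{7}  ⟹  sig = (2;(1,1))
  P={1,5}:  v_{1} + v_{5} = 2·v_{3}  ⟹  sig = (2;(2))
  P={6,8}:  v_{6} + v_{8} = 2·v_{9}  ⟹  sig = (2;(2))
  P={1,7,8}:  v_{1} + v_{7} + v_{8} = 0  ⟹  sig = (3;())
  P={1,7,9}:  v_{1} + v_{7} + v_{9} = v_{4}  ⟹  sig = (3;(1))
  P={3,7,8}:  v_{3} + v_{7} + v_{8} = v_{2}  ⟹  sig = (3;(1))
  P={1,6,7}:  v_{1} + v_{6} + v_{7} = 2·v_{4}  ⟹  sig = (3;(2))
  P={5,7,8}:  v_{5} + v_{7} + v_{8} = 2·v_{2}  ⟹  sig = (3;(2))

Hence PRS(X_Σ) =
    |P|=2: 15 collections, coeffs (), (1), (1), (1), (1), (1), (1), (1), (1), (1,1), (1,1), (1,1), (1,1), (2), (2)
    |P|=3: 5 collections, coeffs (), (1), (1), (2), (2)


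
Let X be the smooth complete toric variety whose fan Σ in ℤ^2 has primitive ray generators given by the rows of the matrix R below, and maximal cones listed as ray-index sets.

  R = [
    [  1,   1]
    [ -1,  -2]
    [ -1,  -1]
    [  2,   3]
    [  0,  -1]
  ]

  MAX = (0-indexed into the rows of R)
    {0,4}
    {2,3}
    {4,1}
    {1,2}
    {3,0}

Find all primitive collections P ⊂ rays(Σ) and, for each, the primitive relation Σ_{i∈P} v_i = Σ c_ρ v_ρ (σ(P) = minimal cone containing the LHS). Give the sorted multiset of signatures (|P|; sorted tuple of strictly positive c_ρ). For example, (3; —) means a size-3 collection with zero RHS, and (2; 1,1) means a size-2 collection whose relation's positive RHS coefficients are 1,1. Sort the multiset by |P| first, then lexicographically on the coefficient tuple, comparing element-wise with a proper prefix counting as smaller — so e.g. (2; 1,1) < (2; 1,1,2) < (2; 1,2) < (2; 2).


5 collections generate NE(X_Σ); each relation:

  • {0,2}:  v_{0} + v_{2} = 0  ⇒ sig = (2; —)
  • {0,1}:  v_{0} + v_{1} = v_{4}  ⇒ sig = (2; 1)
  • {1,3}:  v_{1} + v_{3} = v_{0}  ⇒ sig = (2; 1)
  • {2,4}:  v_{2} + v_{4} = v_{1}  ⇒ sig = (2; 1)
  • {3,4}:  v_{3} + v_{4} = 2·v_{0}  ⇒ sig = (2; 2)

Sorted signature multiset PRS(X):
{ (2; —),  (2; 1) ×3,  (2; 2) }


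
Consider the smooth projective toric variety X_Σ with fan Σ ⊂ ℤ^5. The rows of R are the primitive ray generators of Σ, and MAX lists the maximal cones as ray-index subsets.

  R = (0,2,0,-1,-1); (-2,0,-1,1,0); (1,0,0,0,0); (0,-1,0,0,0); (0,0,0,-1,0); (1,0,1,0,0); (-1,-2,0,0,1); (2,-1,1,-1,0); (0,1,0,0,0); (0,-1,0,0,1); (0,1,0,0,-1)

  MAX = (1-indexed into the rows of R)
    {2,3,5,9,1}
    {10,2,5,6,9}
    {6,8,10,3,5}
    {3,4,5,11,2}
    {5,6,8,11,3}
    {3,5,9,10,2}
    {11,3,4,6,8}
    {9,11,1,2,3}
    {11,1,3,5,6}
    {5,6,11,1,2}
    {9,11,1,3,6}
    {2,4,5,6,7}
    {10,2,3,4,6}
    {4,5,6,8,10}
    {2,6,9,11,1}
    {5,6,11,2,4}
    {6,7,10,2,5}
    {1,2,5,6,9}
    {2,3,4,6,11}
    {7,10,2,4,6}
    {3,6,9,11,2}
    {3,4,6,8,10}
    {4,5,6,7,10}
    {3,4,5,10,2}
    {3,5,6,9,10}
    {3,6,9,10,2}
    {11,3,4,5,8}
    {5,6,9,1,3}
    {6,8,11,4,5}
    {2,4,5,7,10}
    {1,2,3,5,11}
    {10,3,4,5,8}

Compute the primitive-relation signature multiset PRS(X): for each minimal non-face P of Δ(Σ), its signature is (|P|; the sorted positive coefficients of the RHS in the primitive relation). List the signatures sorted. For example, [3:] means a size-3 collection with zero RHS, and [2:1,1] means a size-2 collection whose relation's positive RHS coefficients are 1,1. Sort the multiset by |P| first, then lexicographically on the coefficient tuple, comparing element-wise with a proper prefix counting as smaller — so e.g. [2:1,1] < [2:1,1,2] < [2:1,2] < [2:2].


|primitive collections| = 17. Relations:

  • {4,9}:  v_{4} + v_{9} = 0  →  sig = [2:]
  • {10,11}:  v_{10} + v_{11} = 0  →  sig = [2:]
  • {2,8}:  v_{2} + v_{8} = v_{4}  →  sig = [2:1]
  • {1,4}:  v_{1} + v_{4} = v_{5} + v_{11}  →  sig = [2:1,1]
  • {1,10}:  v_{1} + v_{10} = v_{5} + v_{9}  →  sig = [2:1,1]
  • {3,7}:  v_{3} + v_{7} = v_{4} + v_{10}  →  sig = [2:1,1]
  • {8,9}:  v_{8} + v_{9} = v_{3} + v_{5} + v_{6}  →  sig = [2:1,1,1]
  • {7,9}:  v_{7} + v_{9} = v_{2} + v_{5} + v_{6} + v_{10}  →  sig = [2:1,1,1,1]
  • {7,11}:  v_{7} + v_{11} = v_{2} + v_{4} + v_{5} + v_{6}  →  sig = [2:1,1,1,1]
  • {1,8}:  v_{1} + v_{8} = v_{3} + 2·v_{5} + v_{6} + v_{11}  →  sig = [2:1,1,1,2]
  • {7,8}:  v_{7} + v_{8} = 2·v_{4} + v_{5} + v_{6} + v_{10}  →  sig = [2:1,1,1,2]
  • {1,7}:  v_{1} + v_{7} = v_{2} + 2·v_{5} + v_{6}  →  sig = [2:1,1,2]
  • {5,9,11}:  v_{5} + v_{9} + v_{11} = v_{1}  →  sig = [3:1]
  • {2,3,5,6}:  v_{2} + v_{3} + v_{5} + v_{6} = 0  →  sig = [4:]
  • {3,4,5,6}:  v_{3} + v_{4} + v_{5} + v_{6} = v_{8}  →  sig = [4:1]
  • {1,2,3,6}:  v_{1} + v_{2} + v_{3} + v_{6} = v_{9} + v_{11}  →  sig = [4:1,1]
  • {2,4,5,6,10}:  v_{2} + v_{4} + v_{5} + v_{6} + v_{10} = v_{7}  →  sig = [5:1]

Signatures (|P|; sorted positive RHS coefficients), sorted:
    |P|=2: 12 collections, coeffs (), (), (1), (1,1), (1,1), (1,1), (1,1,1), (1,1,1,1), (1,1,1,1), (1,1,1,2), (1,1,1,2), (1,1,2)
    |P|=3: 1 collection, coeffs (1)
    |P|=4: 3 collections, coeffs (), (1), (1,1)
    |P|=5: 1 collection, coeffs (1)


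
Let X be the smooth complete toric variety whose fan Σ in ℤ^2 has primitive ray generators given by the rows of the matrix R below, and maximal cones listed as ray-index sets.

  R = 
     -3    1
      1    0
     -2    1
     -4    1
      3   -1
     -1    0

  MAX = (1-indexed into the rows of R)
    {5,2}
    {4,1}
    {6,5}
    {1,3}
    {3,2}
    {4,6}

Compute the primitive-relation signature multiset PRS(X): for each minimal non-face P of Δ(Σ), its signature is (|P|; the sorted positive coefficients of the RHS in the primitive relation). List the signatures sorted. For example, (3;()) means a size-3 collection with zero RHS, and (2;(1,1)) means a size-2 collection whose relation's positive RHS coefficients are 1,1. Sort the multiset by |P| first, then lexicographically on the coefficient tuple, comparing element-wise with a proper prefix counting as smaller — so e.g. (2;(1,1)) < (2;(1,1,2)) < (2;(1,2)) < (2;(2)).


9 minimal non-faces of Δ(Σ) (on 6 rays):

  {1,5}:  v_{1} + v_{5} = 0  →  sig = (2;())
  {2,6}:  v_{2} + v_{6} = 0  →  sig = (2;())
  {1,2}:  v_{1} + v_{2} = v_{3}  →  sig = (2;(1))
  {1,6}:  v_{1} + v_{6} = v_{4}  →  sig = (2;(1))
  {2,4}:  v_{2} + v_{4} = v_{1}  →  sig = (2;(1))
  {3,5}:  v_{3} + v_{5} = v_{2}  →  sig = (2;(1))
  {3,6}:  v_{3} + v_{6} = v_{1}  →  sig = (2;(1))
  {4,5}:  v_{4} + v_{5} = v_{6}  →  sig = (2;(1))
  {3,4}:  v_{3} + v_{4} = 2·v_{1}  →  sig = (2;(2))

Signatures (|P|; sorted positive RHS coefficients), sorted:
    |P|=2: 9 collections, coeffs (), (), (1), (1), (1), (1), (1), (1), (2)
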